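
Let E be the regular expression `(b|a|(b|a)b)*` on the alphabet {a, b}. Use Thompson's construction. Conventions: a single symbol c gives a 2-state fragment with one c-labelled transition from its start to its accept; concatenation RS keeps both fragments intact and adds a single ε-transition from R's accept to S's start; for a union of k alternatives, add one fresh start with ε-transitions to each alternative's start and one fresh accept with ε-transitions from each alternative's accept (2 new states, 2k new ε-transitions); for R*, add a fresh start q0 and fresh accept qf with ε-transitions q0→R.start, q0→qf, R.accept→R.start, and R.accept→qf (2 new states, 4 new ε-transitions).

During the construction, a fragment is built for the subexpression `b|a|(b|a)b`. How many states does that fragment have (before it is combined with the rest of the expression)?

14

Fragment for `b|a|(b|a)b`:
Each of the 5 symbol leaves contributes a 2-state fragment.
  b|a : 6 states
  (b|a)b : 8 states
  b|a|(b|a)b : 14 states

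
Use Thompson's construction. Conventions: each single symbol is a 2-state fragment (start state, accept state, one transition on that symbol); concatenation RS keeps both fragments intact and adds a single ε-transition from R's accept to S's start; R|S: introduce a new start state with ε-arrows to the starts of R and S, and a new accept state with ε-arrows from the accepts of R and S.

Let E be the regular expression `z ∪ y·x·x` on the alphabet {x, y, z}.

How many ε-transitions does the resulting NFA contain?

Building bottom-up:
Each of the 4 symbol leaves contributes 0 ε-transitions.
  y·x·x — 2 ε-transitions
  z ∪ y·x·x — 6 ε-transitions

6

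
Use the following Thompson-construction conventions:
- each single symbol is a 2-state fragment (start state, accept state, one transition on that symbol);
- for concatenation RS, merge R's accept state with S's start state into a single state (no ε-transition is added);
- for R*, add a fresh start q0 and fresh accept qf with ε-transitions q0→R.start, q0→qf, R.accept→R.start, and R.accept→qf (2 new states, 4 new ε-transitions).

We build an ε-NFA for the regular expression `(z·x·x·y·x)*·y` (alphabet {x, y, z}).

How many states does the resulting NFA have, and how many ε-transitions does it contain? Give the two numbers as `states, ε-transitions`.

By structural recursion:
Each of the 6 symbol leaves contributes 2 states and 0 ε-transitions.
  z·x·x·y·x → 6 states, 0 ε-transitions
  (z·x·x·y·x)* → 8 states, 4 ε-transitions
  (z·x·x·y·x)*·y → 9 states, 4 ε-transitions

9, 4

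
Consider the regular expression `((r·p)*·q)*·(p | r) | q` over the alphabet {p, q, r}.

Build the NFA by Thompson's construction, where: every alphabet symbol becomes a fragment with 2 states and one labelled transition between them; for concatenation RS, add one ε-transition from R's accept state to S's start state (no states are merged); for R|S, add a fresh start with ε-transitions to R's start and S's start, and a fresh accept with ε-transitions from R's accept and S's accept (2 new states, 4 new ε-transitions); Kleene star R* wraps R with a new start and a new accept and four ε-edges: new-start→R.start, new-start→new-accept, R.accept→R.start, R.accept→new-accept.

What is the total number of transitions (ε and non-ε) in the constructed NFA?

25

Building bottom-up:
Each of the 6 symbol leaves contributes 1 transition (1 symbol, 0 ε).
  r·p → 3 transitions (2 symbol, 1 ε)
  (r·p)* → 7 transitions (2 symbol, 5 ε)
  (r·p)*·q → 9 transitions (3 symbol, 6 ε)
  ((r·p)*·q)* → 13 transitions (3 symbol, 10 ε)
  p | r → 6 transitions (2 symbol, 4 ε)
  ((r·p)*·q)*·(p | r) → 20 transitions (5 symbol, 15 ε)
  ((r·p)*·q)*·(p | r) | q → 25 transitions (6 symbol, 19 ε)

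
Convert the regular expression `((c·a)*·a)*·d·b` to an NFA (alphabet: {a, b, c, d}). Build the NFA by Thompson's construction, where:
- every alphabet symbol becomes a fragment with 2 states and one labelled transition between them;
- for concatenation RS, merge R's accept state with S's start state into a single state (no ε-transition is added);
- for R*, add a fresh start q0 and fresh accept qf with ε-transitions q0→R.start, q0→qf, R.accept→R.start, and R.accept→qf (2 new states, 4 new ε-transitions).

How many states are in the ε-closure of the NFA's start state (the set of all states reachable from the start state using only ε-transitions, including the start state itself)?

5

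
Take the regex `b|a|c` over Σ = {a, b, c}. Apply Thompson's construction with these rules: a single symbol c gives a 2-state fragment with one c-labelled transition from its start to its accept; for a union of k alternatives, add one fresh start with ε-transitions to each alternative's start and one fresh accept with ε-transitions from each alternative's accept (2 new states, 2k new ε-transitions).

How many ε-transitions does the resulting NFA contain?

6

Bottom-up over the parse tree:
Each of the 3 symbol leaves contributes 0 ε-transitions.
  b|a|c — 6 ε-transitions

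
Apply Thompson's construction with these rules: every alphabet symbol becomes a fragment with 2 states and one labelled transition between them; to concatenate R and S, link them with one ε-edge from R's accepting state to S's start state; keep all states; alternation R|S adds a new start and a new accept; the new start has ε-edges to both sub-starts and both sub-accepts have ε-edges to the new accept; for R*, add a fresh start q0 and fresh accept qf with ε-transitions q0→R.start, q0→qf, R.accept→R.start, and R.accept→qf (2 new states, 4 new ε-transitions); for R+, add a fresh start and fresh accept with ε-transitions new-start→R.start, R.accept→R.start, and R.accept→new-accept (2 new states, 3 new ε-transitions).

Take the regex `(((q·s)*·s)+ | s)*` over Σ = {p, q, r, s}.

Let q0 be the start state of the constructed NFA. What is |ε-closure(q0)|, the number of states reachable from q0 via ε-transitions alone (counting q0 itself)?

9

Let C(F) = |ε-closure(F.start)| within fragment F, and note whether F accepts ε. Symbol fragments have C = 1 and do not accept ε. Then:
  q·s : |closure| equals the left operand's closure size = 1 (its accept is not ε-reachable, so the closure stops there)
  (q·s)* : new start has ε-edges to the inner start and to the new accept, so |closure| = 2 + 1 = 3
  (q·s)*·s : the left operand accepts ε, so the closure extends into the next operand (via the concat ε-link); |closure| = 3 + 1 = 4
  ((q·s)*·s)+ : new start ε-reaches only the body's start; the new accept needs a symbol first: |closure| = 1 + 4 = 5
  ((q·s)*·s)+ | s : new start ε-reaches every alternative's start; none of them accept ε, so the new accept is not reached: |closure| = 1 + 5 + 1 = 7
  (((q·s)*·s)+ | s)* : |closure| = 1 (new start) + 7 (body) + 1 (new accept) = 9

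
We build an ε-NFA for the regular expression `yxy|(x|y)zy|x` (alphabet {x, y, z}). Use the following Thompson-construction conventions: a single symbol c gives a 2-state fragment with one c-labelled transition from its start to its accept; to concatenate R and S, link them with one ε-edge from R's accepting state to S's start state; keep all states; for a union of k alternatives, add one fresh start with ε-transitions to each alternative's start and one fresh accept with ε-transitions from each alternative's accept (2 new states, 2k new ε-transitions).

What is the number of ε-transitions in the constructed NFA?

Recursing over subexpressions:
Each of the 8 symbol leaves contributes 0 ε-transitions.
  yxy = 2 ε-transitions
  x|y = 4 ε-transitions
  (x|y)zy = 6 ε-transitions
  yxy|(x|y)zy|x = 14 ε-transitions

14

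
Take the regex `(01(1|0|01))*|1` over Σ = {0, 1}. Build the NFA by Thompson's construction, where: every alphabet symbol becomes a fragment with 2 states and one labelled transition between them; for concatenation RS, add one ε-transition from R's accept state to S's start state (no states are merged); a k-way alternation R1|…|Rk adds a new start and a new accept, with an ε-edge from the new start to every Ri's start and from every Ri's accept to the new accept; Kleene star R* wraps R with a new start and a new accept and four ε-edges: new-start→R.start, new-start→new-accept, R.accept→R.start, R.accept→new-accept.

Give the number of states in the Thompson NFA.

By structural recursion:
Each of the 7 symbol leaves contributes a 2-state fragment.
  01 = 4 states
  1|0|01 = 10 states
  01(1|0|01) = 14 states
  (01(1|0|01))* = 16 states
  (01(1|0|01))*|1 = 20 states

20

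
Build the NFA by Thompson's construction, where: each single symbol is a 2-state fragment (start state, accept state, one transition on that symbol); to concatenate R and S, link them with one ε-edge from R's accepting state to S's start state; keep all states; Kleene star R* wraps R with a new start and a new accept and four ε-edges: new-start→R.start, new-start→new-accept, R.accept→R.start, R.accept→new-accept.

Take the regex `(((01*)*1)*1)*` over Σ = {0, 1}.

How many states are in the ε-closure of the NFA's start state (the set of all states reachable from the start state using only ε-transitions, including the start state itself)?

Work bottom-up. For each fragment F, track |ε-closure(F.start)| and whether F's accept lies in that closure (i.e. whether F accepts ε). A single-symbol fragment has closure size 1 and does not accept ε.
  1* → the star's fresh start ε-reaches both the body's start and the fresh accept: C = 2 + 1 = 3
  01* → same as the first factor's closure: C = 1
  (01*)* → the star's fresh start ε-reaches both the body's start and the fresh accept: C = 2 + 1 = 3
  (01*)*1 → the left operand accepts ε, so the closure extends into the next operand (via the concat ε-link); C = 3 + 1 = 4
  ((01*)*1)* → C = 1 (new start) + 4 (body) + 1 (new accept) = 6
  ((01*)*1)*1 → C = 6 + 1 = 7 (closure spills across the concat boundary because the left factor accepts ε)
  (((01*)*1)*1)* → the star's fresh start ε-reaches both the body's start and the fresh accept: C = 2 + 7 = 9

9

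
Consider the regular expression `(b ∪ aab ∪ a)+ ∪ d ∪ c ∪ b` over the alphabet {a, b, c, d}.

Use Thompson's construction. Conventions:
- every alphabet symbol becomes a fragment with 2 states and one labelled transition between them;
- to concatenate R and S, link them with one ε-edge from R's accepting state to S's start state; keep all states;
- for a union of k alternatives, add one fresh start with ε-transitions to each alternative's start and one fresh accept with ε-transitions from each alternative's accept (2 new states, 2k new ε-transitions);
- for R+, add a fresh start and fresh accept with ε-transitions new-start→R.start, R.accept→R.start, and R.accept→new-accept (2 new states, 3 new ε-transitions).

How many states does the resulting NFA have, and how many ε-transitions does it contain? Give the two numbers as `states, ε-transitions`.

22, 19

By structural recursion:
Each of the 8 symbol leaves contributes 2 states and 0 ε-transitions.
  aab : 6 states, 2 ε-transitions
  b ∪ aab ∪ a : 12 states, 8 ε-transitions
  (b ∪ aab ∪ a)+ : 14 states, 11 ε-transitions
  (b ∪ aab ∪ a)+ ∪ d ∪ c ∪ b : 22 states, 19 ε-transitions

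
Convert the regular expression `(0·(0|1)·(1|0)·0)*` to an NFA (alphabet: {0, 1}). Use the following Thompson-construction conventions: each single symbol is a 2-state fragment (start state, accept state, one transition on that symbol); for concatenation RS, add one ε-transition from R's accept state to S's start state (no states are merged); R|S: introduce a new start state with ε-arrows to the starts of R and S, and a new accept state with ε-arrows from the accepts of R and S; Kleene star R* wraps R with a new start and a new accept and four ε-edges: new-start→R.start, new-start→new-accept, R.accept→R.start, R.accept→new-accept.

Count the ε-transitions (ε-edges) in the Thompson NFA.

Per subexpression:
Each of the 6 symbol leaves contributes 0 ε-transitions.
  0|1 = 4 ε-transitions
  1|0 = 4 ε-transitions
  0·(0|1)·(1|0)·0 = 11 ε-transitions
  (0·(0|1)·(1|0)·0)* = 15 ε-transitions

15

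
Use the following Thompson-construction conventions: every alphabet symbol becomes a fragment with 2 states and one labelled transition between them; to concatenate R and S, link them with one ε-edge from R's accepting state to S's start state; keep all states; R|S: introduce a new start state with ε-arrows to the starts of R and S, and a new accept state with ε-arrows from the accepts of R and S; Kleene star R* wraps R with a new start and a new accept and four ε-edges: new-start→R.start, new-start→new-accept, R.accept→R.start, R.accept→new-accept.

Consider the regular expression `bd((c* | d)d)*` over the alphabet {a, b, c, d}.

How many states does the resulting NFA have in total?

16

Building bottom-up:
Each of the 5 symbol leaves contributes a 2-state fragment.
  c* — 4 states
  c* | d — 8 states
  (c* | d)d — 10 states
  ((c* | d)d)* — 12 states
  bd((c* | d)d)* — 16 states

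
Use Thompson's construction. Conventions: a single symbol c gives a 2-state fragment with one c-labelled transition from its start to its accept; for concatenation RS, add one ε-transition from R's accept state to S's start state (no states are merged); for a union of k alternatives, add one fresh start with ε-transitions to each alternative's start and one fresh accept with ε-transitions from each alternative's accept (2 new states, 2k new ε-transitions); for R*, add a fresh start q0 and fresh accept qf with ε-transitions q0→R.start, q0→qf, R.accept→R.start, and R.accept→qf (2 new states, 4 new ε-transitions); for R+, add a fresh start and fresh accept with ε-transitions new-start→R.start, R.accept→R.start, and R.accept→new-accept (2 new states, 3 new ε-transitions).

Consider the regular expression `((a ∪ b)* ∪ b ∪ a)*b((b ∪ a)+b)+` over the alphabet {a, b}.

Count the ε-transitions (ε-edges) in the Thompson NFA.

Bottom-up over the parse tree:
Each of the 8 symbol leaves contributes 0 ε-transitions.
  a ∪ b — 4 ε-transitions
  (a ∪ b)* — 8 ε-transitions
  (a ∪ b)* ∪ b ∪ a — 14 ε-transitions
  ((a ∪ b)* ∪ b ∪ a)* — 18 ε-transitions
  b ∪ a — 4 ε-transitions
  (b ∪ a)+ — 7 ε-transitions
  (b ∪ a)+b — 8 ε-transitions
  ((b ∪ a)+b)+ — 11 ε-transitions
  ((a ∪ b)* ∪ b ∪ a)*b((b ∪ a)+b)+ — 31 ε-transitions

31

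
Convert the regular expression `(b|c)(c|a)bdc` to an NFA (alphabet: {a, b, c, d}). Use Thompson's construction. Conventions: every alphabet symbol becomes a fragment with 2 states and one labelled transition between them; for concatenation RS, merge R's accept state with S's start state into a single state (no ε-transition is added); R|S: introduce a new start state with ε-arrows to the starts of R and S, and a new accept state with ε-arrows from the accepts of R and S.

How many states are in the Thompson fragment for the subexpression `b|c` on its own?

6

Fragment for `b|c`:
Each of the 2 symbol leaves contributes a 2-state fragment.
  b|c = 6 states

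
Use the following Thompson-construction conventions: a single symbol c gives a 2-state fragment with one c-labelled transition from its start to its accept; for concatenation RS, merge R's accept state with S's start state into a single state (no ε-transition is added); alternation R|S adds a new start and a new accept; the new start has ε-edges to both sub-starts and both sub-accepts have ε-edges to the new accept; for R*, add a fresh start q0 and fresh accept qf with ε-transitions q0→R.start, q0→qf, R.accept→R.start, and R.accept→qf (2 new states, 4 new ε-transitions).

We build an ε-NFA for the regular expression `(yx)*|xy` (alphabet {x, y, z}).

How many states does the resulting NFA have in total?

10

Building bottom-up:
Each of the 4 symbol leaves contributes a 2-state fragment.
  yx → 3 states
  (yx)* → 5 states
  xy → 3 states
  (yx)*|xy → 10 states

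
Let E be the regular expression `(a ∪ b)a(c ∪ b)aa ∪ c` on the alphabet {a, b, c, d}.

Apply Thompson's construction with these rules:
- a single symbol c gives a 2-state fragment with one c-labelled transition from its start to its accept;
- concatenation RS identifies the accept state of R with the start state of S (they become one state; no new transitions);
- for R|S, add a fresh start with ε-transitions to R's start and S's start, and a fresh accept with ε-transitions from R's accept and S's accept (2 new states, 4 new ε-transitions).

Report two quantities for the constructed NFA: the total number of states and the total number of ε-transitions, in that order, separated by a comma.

18, 12

By structural recursion:
Each of the 8 symbol leaves contributes 2 states and 0 ε-transitions.
  a ∪ b : 6 states, 4 ε-transitions
  c ∪ b : 6 states, 4 ε-transitions
  (a ∪ b)a(c ∪ b)aa : 14 states, 8 ε-transitions
  (a ∪ b)a(c ∪ b)aa ∪ c : 18 states, 12 ε-transitions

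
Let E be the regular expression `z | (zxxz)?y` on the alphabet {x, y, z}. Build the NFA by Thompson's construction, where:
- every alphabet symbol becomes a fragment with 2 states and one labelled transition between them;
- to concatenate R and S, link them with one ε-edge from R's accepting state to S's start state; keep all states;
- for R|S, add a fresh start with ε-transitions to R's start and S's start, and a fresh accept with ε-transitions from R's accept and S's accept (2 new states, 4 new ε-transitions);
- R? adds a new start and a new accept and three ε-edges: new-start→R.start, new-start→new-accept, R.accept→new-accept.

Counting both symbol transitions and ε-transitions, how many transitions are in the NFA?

17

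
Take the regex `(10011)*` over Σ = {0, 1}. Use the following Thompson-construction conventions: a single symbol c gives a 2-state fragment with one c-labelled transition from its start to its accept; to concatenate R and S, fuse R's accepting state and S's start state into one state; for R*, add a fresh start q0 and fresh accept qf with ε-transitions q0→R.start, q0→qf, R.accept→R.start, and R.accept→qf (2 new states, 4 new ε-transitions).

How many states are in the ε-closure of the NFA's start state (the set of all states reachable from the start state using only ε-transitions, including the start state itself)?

3

Let C(F) = |ε-closure(F.start)| within fragment F, and note whether F accepts ε. Symbol fragments have C = 1 and do not accept ε. Then:
  10011 : C equals the left operand's closure size = 1 (its accept is not ε-reachable, so the closure stops there)
  (10011)* : the star's fresh start ε-reaches both the body's start and the fresh accept: C = 2 + 1 = 3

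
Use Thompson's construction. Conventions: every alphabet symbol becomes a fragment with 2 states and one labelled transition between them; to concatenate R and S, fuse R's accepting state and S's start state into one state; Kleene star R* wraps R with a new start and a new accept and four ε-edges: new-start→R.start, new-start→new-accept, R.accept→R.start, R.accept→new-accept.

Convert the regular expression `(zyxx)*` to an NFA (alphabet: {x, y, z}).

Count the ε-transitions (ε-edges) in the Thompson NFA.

4

By structural recursion:
Each of the 4 symbol leaves contributes 0 ε-transitions.
  zyxx — 0 ε-transitions
  (zyxx)* — 4 ε-transitions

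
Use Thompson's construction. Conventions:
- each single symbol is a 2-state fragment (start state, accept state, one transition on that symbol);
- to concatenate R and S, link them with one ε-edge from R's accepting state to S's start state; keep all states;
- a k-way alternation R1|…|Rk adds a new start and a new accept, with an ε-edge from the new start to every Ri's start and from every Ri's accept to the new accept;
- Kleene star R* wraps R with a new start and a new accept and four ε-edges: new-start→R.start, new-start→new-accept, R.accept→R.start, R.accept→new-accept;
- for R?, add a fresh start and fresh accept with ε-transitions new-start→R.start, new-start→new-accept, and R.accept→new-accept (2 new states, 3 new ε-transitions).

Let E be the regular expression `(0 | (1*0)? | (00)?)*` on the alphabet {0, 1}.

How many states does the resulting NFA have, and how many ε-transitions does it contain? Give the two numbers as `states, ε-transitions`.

20, 22

Recursing over subexpressions:
Each of the 5 symbol leaves contributes 2 states and 0 ε-transitions.
  1* → 4 states, 4 ε-transitions
  1*0 → 6 states, 5 ε-transitions
  (1*0)? → 8 states, 8 ε-transitions
  00 → 4 states, 1 ε-transition
  (00)? → 6 states, 4 ε-transitions
  0 | (1*0)? | (00)? → 18 states, 18 ε-transitions
  (0 | (1*0)? | (00)?)* → 20 states, 22 ε-transitions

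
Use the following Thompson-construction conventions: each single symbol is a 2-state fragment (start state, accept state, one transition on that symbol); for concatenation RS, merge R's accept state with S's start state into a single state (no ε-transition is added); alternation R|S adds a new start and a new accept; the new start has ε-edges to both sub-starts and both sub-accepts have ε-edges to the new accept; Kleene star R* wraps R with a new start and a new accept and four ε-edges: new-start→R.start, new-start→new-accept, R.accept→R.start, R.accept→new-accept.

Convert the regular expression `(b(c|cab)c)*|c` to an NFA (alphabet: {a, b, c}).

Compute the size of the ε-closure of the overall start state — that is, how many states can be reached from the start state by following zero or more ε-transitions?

6

Let C(F) = |ε-closure(F.start)| within fragment F, and note whether F accepts ε. Symbol fragments have C = 1 and do not accept ε. Then:
  cab → same as the first factor's closure: |ε-closure| = 1
  c|cab → |ε-closure| = 1 + 1 + 1 = 3 (the new accept is not ε-reachable since no branch accepts ε)
  b(c|cab)c → same as the first factor's closure: |ε-closure| = 1
  (b(c|cab)c)* → new start has ε-edges to the inner start and to the new accept, so |ε-closure| = 2 + 1 = 3
  (b(c|cab)c)*|c → |ε-closure| = 1 (new start) + (3 + 1) + 1 (new accept, since some branch ε-reaches its own accept) = 6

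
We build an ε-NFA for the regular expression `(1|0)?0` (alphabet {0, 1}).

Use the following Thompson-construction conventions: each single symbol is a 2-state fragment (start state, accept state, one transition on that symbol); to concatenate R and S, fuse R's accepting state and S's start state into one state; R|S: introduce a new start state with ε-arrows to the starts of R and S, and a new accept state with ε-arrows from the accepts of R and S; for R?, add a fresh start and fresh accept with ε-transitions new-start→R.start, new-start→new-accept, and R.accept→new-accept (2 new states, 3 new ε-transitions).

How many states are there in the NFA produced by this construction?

Building bottom-up:
Each of the 3 symbol leaves contributes a 2-state fragment.
  1|0 — 6 states
  (1|0)? — 8 states
  (1|0)?0 — 9 states

9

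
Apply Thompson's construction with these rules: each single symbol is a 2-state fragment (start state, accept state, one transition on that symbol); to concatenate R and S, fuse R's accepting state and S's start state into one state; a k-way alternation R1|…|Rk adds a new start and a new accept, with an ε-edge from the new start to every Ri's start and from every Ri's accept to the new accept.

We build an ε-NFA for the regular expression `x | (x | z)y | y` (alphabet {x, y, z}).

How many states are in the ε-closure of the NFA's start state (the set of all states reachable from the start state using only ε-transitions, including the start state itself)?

6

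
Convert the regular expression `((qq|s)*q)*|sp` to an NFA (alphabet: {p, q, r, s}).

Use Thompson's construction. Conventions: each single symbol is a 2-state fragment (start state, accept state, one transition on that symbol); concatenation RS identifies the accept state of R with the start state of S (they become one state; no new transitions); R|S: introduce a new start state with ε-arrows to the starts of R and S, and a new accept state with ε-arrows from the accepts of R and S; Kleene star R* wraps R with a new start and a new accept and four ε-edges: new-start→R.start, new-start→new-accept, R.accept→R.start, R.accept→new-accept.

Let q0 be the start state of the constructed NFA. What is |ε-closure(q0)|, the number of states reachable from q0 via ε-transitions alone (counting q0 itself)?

Compute the ε-closure size of each fragment's start state recursively; a symbol fragment's start has no outgoing ε-edge, so its closure is just itself (size 1).
  qq — |ε-closure| equals the left operand's closure size = 1 (its accept is not ε-reachable, so the closure stops there)
  qq|s — |ε-closure| = 1 + 1 + 1 = 3 (the new accept is not ε-reachable since no branch accepts ε)
  (qq|s)* — new start has ε-edges to the inner start and to the new accept, so |ε-closure| = 2 + 3 = 5
  (qq|s)*q — the left operand accepts ε, so the closure extends into the next operand (the shared merged state is already counted); |ε-closure| = 5 + (1−1) = 5
  ((qq|s)*q)* — |ε-closure| = 1 (new start) + 5 (body) + 1 (new accept) = 7
  sp — |ε-closure| equals the left operand's closure size = 1 (its accept is not ε-reachable, so the closure stops there)
  ((qq|s)*q)*|sp — |ε-closure| = 1 (new start) + (7 + 1) + 1 (new accept, since some branch ε-reaches its own accept) = 10

10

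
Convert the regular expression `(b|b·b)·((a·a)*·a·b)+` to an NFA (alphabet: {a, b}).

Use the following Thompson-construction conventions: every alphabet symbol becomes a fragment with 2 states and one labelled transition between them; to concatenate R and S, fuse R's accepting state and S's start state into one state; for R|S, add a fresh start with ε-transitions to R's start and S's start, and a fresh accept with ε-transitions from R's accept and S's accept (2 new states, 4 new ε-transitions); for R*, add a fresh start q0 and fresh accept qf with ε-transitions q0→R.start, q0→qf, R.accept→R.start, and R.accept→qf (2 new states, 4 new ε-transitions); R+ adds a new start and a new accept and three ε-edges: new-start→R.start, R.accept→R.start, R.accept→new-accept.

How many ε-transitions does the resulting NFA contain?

11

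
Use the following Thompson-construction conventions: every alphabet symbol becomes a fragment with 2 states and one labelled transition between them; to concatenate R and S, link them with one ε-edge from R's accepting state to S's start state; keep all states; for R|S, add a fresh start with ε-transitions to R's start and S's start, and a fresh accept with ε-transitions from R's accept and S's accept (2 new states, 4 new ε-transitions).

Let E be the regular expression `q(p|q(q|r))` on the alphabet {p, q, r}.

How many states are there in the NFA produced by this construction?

14

Per subexpression:
Each of the 5 symbol leaves contributes a 2-state fragment.
  q|r — 6 states
  q(q|r) — 8 states
  p|q(q|r) — 12 states
  q(p|q(q|r)) — 14 states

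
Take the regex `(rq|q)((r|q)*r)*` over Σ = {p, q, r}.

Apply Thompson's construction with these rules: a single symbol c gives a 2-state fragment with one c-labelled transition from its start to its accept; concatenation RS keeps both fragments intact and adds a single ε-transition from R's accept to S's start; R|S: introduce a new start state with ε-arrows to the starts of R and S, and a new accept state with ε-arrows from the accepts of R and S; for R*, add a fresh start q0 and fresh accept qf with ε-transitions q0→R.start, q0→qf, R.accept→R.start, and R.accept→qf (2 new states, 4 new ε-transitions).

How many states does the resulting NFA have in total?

20

Building bottom-up:
Each of the 6 symbol leaves contributes a 2-state fragment.
  rq — 4 states
  rq|q — 8 states
  r|q — 6 states
  (r|q)* — 8 states
  (r|q)*r — 10 states
  ((r|q)*r)* — 12 states
  (rq|q)((r|q)*r)* — 20 states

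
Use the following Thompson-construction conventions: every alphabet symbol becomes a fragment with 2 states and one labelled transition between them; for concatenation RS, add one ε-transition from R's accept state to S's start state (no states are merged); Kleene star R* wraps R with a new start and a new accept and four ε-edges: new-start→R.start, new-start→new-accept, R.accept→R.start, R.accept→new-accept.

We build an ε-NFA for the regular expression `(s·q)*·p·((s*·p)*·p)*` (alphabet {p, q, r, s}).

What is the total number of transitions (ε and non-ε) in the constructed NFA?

Per subexpression:
Each of the 6 symbol leaves contributes 1 transition (1 symbol, 0 ε).
  s·q = 3 transitions (2 symbol, 1 ε)
  (s·q)* = 7 transitions (2 symbol, 5 ε)
  s* = 5 transitions (1 symbol, 4 ε)
  s*·p = 7 transitions (2 symbol, 5 ε)
  (s*·p)* = 11 transitions (2 symbol, 9 ε)
  (s*·p)*·p = 13 transitions (3 symbol, 10 ε)
  ((s*·p)*·p)* = 17 transitions (3 symbol, 14 ε)
  (s·q)*·p·((s*·p)*·p)* = 27 transitions (6 symbol, 21 ε)

27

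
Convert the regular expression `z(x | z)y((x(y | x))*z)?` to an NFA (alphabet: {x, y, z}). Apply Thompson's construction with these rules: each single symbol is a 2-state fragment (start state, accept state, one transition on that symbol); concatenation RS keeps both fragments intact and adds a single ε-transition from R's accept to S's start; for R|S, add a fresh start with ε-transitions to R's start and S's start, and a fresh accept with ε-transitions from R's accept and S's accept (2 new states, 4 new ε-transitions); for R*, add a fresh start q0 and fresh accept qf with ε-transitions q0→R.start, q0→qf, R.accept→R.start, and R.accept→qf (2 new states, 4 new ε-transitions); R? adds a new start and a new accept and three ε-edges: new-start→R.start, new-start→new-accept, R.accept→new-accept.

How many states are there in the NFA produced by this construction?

By structural recursion:
Each of the 8 symbol leaves contributes a 2-state fragment.
  x | z = 6 states
  y | x = 6 states
  x(y | x) = 8 states
  (x(y | x))* = 10 states
  (x(y | x))*z = 12 states
  ((x(y | x))*z)? = 14 states
  z(x | z)y((x(y | x))*z)? = 24 states

24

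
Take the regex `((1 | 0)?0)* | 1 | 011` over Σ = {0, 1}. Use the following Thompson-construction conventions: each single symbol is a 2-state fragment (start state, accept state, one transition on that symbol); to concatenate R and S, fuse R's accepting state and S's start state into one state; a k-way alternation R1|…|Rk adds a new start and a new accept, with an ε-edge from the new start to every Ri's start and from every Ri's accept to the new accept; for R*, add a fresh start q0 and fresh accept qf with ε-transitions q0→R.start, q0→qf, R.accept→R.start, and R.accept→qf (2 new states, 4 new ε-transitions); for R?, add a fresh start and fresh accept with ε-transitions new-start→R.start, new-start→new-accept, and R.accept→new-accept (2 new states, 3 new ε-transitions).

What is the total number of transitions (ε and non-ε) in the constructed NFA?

24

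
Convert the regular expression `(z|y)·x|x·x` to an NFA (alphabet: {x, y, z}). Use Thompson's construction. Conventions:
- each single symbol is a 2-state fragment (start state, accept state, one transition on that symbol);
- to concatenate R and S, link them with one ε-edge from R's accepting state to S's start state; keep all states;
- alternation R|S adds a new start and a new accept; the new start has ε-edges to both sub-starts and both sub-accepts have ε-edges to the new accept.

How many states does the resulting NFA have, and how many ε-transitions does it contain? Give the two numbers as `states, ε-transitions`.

14, 10

Bottom-up over the parse tree:
Each of the 5 symbol leaves contributes 2 states and 0 ε-transitions.
  z|y = 6 states, 4 ε-transitions
  (z|y)·x = 8 states, 5 ε-transitions
  x·x = 4 states, 1 ε-transition
  (z|y)·x|x·x = 14 states, 10 ε-transitions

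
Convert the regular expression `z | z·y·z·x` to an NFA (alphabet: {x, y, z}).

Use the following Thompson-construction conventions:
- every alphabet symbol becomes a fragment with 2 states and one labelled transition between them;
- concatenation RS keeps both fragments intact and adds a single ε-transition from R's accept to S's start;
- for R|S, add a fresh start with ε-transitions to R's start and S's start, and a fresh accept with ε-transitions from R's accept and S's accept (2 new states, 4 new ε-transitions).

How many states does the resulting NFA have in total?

12

Bottom-up over the parse tree:
Each of the 5 symbol leaves contributes a 2-state fragment.
  z·y·z·x = 8 states
  z | z·y·z·x = 12 states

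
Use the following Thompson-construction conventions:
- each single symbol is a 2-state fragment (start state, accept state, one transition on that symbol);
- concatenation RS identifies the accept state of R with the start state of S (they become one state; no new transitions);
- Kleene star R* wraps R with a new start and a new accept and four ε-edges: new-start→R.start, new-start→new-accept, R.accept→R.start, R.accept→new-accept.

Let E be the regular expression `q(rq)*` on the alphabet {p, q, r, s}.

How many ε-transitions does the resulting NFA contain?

Building bottom-up:
Each of the 3 symbol leaves contributes 0 ε-transitions.
  rq — 0 ε-transitions
  (rq)* — 4 ε-transitions
  q(rq)* — 4 ε-transitions

4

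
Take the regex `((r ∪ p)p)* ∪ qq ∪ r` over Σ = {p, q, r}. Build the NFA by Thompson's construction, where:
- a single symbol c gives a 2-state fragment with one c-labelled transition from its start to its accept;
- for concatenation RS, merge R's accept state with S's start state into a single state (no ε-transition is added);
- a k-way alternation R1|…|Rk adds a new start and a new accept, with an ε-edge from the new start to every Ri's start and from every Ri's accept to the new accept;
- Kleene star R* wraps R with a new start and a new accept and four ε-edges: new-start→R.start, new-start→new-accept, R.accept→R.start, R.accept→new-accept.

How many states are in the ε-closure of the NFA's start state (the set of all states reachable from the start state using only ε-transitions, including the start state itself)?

9

Compute the ε-closure size of each fragment's start state recursively; a symbol fragment's start has no outgoing ε-edge, so its closure is just itself (size 1).
  r ∪ p — |closure| = 1 + 1 + 1 = 3 (the new accept is not ε-reachable since no branch accepts ε)
  (r ∪ p)p — |closure| equals the left operand's closure size = 3 (its accept is not ε-reachable, so the closure stops there)
  ((r ∪ p)p)* — new start has ε-edges to the inner start and to the new accept, so |closure| = 2 + 3 = 5
  qq — same as the first factor's closure: |closure| = 1
  ((r ∪ p)p)* ∪ qq ∪ r — |closure| = 1 (new start) + (5 + 1 + 1) + 1 (new accept, since some branch ε-reaches its own accept) = 9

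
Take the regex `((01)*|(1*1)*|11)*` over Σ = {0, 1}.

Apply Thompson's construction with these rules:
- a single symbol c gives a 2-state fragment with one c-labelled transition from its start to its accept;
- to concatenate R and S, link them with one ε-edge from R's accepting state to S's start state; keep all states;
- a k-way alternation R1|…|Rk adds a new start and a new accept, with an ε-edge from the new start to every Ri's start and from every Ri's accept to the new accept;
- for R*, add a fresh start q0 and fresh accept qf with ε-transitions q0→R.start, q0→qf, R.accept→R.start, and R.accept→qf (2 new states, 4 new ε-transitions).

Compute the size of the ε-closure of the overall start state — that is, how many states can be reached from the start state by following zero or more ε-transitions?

Compute the ε-closure size of each fragment's start state recursively; a symbol fragment's start has no outgoing ε-edge, so its closure is just itself (size 1).
  01 → |ε-closure| equals the left operand's closure size = 1 (its accept is not ε-reachable, so the closure stops there)
  (01)* → the star's fresh start ε-reaches both the body's start and the fresh accept: |ε-closure| = 2 + 1 = 3
  1* → the star's fresh start ε-reaches both the body's start and the fresh accept: |ε-closure| = 2 + 1 = 3
  1*1 → the left operand accepts ε, so the closure extends into the next operand (via the concat ε-link); |ε-closure| = 3 + 1 = 4
  (1*1)* → |ε-closure| = 1 (new start) + 4 (body) + 1 (new accept) = 6
  11 → same as the first factor's closure: |ε-closure| = 1
  (01)*|(1*1)*|11 → |ε-closure| = 1 (new start) + (3 + 6 + 1) + 1 (new accept, since some branch ε-reaches its own accept) = 12
  ((01)*|(1*1)*|11)* → the star's fresh start ε-reaches both the body's start and the fresh accept: |ε-closure| = 2 + 12 = 14

14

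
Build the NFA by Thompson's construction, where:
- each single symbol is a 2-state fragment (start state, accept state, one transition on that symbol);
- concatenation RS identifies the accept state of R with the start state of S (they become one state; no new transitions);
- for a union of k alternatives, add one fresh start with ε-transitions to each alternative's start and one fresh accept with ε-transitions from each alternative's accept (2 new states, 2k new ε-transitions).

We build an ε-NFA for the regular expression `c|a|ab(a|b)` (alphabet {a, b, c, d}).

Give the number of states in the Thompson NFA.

14

Recursing over subexpressions:
Each of the 6 symbol leaves contributes a 2-state fragment.
  a|b : 6 states
  ab(a|b) : 8 states
  c|a|ab(a|b) : 14 states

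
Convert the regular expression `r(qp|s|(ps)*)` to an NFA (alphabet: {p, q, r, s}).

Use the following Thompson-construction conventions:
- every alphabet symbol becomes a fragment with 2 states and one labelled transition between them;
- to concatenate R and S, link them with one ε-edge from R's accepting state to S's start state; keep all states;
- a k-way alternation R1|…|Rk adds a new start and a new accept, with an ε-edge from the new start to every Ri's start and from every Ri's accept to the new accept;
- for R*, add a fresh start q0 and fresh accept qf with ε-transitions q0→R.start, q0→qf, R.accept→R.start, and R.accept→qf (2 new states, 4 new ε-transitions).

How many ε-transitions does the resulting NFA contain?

13

Per subexpression:
Each of the 6 symbol leaves contributes 0 ε-transitions.
  qp = 1 ε-transition
  ps = 1 ε-transition
  (ps)* = 5 ε-transitions
  qp|s|(ps)* = 12 ε-transitions
  r(qp|s|(ps)*) = 13 ε-transitions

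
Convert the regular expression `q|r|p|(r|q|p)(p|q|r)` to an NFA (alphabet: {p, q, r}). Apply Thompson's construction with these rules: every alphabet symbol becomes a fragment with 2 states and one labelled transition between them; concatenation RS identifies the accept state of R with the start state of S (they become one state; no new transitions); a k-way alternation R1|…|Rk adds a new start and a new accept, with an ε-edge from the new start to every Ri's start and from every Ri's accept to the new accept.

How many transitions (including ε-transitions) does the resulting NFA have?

29

Building bottom-up:
Each of the 9 symbol leaves contributes 1 transition (1 symbol, 0 ε).
  r|q|p : 9 transitions (3 symbol, 6 ε)
  p|q|r : 9 transitions (3 symbol, 6 ε)
  (r|q|p)(p|q|r) : 18 transitions (6 symbol, 12 ε)
  q|r|p|(r|q|p)(p|q|r) : 29 transitions (9 symbol, 20 ε)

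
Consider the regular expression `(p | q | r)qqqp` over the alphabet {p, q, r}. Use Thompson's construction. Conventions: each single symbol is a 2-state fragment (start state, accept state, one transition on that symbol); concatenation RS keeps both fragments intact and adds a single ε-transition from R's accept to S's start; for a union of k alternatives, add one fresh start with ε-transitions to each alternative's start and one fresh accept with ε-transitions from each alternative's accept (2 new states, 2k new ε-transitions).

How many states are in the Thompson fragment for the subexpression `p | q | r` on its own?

Fragment for `p | q | r`:
Each of the 3 symbol leaves contributes a 2-state fragment.
  p | q | r : 8 states

8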